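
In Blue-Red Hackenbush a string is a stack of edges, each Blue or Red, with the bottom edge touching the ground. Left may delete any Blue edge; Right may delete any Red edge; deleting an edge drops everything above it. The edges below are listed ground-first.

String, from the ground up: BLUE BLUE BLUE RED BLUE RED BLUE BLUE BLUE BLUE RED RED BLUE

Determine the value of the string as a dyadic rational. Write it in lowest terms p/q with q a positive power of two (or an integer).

Prefix values for BLUE BLUE BLUE RED BLUE RED BLUE BLUE BLUE BLUE RED RED BLUE via {L|R} + simplicity:
edge 1 of 13 (BLUE): { 0 | (no moves) } gives 1
edge 2 of 13 (BLUE): { 0,1 | (no moves) } gives 2
edge 3 of 13 (BLUE): { 0,1,2 | (no moves) } gives 3
edge 4 of 13 (RED): { 0,1,2 | 3 } gives 5/2
edge 5 of 13 (BLUE): { 0,1,2,5/2 | 3 } gives 11/4
edge 6 of 13 (RED): { 0,1,2,5/2 | 11/4,3 } gives 21/8
edge 7 of 13 (BLUE): { 0,1,2,5/2,21/8 | 11/4,3 } gives 43/16
edge 8 of 13 (BLUE): { 0,1,2,5/2,21/8,43/16 | 11/4,3 } gives 87/32
edge 9 of 13 (BLUE): { 0,1,2,5/2,21/8,43/16,87/32 | 11/4,3 } gives 175/64
edge 10 of 13 (BLUE): { 0,1,2,5/2,21/8,43/16,87/32,175/64 | 11/4,3 } gives 351/128
edge 11 of 13 (RED): { 0,1,2,5/2,21/8,43/16,87/32,175/64 | 351/128,11/4,3 } gives 701/256
edge 12 of 13 (RED): { 0,1,2,5/2,21/8,43/16,87/32,175/64 | 701/256,351/128,11/4,3 } gives 1401/512
edge 13 of 13 (BLUE): { 0,1,2,5/2,21/8,43/16,87/32,175/64,1401/512 | 701/256,351/128,11/4,3 } gives 2803/1024

2803/1024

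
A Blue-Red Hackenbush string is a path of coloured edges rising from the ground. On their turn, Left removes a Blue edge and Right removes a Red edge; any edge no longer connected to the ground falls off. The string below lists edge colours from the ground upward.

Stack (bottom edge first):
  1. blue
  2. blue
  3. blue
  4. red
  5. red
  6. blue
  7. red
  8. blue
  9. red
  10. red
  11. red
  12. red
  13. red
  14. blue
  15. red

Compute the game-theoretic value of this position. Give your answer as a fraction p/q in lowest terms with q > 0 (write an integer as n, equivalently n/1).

val(b) = { 0 | ∅ } = 1
val(bb) = { 0, 1 | ∅ } = 2
val(bbb) = { 0, 1, 2 | ∅ } = 3
val(bbbr) = { 0, 1, 2 | 3 } = 5/2
val(bbbrr) = { 0, 1, 2 | 5/2, 3 } = 9/4
val(bbbrrb) = { 0, 1, 2, 9/4 | 5/2, 3 } = 19/8
val(bbbrrbr) = { 0, 1, 2, 9/4 | 19/8, 5/2, 3 } = 37/16
val(bbbrrbrb) = { 0, 1, 2, 9/4, 37/16 | 19/8, 5/2, 3 } = 75/32
val(bbbrrbrbr) = { 0, 1, 2, 9/4, 37/16 | 75/32, 19/8, 5/2, 3 } = 149/64
val(bbbrrbrbrr) = { 0, 1, 2, 9/4, 37/16 | 149/64, 75/32, 19/8, 5/2, 3 } = 297/128
val(bbbrrbrbrrr) = { 0, 1, 2, 9/4, 37/16 | 297/128, 149/64, 75/32, 19/8, 5/2, 3 } = 593/256
val(bbbrrbrbrrrr) = { 0, 1, 2, 9/4, 37/16 | 593/256, 297/128, 149/64, 75/32, 19/8, 5/2, 3 } = 1185/512
val(bbbrrbrbrrrrr) = { 0, 1, 2, 9/4, 37/16 | 1185/512, 593/256, 297/128, 149/64, 75/32, 19/8, 5/2, 3 } = 2369/1024
val(bbbrrbrbrrrrrb) = { 0, 1, 2, 9/4, 37/16, 2369/1024 | 1185/512, 593/256, 297/128, 149/64, 75/32, 19/8, 5/2, 3 } = 4739/2048
val(bbbrrbrbrrrrrbr) = { 0, 1, 2, 9/4, 37/16, 2369/1024 | 4739/2048, 1185/512, 593/256, 297/128, 149/64, 75/32, 19/8, 5/2, 3 } = 9477/4096

9477/4096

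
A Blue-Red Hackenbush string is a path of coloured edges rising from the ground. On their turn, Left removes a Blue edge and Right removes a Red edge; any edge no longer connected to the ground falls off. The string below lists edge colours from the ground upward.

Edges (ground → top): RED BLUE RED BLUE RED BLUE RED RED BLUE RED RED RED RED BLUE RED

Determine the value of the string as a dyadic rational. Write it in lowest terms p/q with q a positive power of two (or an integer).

value_1 [R]  L=[—]  R=[0]  — -1
value_2 [RB]  L=[-1]  R=[0]  — -1/2
value_3 [RBR]  L=[-1]  R=[-1/2 0]  — -3/4
value_4 [RBRB]  L=[-1 -3/4]  R=[-1/2 0]  — -5/8
value_5 [RBRBR]  L=[-1 -3/4]  R=[-5/8 -1/2 0]  — -11/16
value_6 [RBRBRB]  L=[-1 -3/4 -11/16]  R=[-5/8 -1/2 0]  — -21/32
value_7 [RBRBRBR]  L=[-1 -3/4 -11/16]  R=[-21/32 -5/8 -1/2 0]  — -43/64
value_8 [RBRBRBRR]  L=[-1 -3/4 -11/16]  R=[-43/64 -21/32 -5/8 -1/2 0]  — -87/128
value_9 [RBRBRBRRB]  L=[-1 -3/4 -11/16 -87/128]  R=[-43/64 -21/32 -5/8 -1/2 0]  — -173/256
value_10 [RBRBRBRRBR]  L=[-1 -3/4 -11/16 -87/128]  R=[-173/256 -43/64 -21/32 -5/8 -1/2 0]  — -347/512
value_11 [RBRBRBRRBRR]  L=[-1 -3/4 -11/16 -87/128]  R=[-347/512 -173/256 -43/64 -21/32 -5/8 -1/2 0]  — -695/1024
value_12 [RBRBRBRRBRRR]  L=[-1 -3/4 -11/16 -87/128]  R=[-695/1024 -347/512 -173/256 -43/64 -21/32 -5/8 -1/2 0]  — -1391/2048
value_13 [RBRBRBRRBRRRR]  L=[-1 -3/4 -11/16 -87/128]  R=[-1391/2048 -695/1024 -347/512 -173/256 -43/64 -21/32 -5/8 -1/2 0]  — -2783/4096
value_14 [RBRBRBRRBRRRRB]  L=[-1 -3/4 -11/16 -87/128 -2783/4096]  R=[-1391/2048 -695/1024 -347/512 -173/256 -43/64 -21/32 -5/8 -1/2 0]  — -5565/8192
value_15 [RBRBRBRRBRRRRBR]  L=[-1 -3/4 -11/16 -87/128 -2783/4096]  R=[-5565/8192 -1391/2048 -695/1024 -347/512 -173/256 -43/64 -21/32 -5/8 -1/2 0]  — -11131/16384

-11131/16384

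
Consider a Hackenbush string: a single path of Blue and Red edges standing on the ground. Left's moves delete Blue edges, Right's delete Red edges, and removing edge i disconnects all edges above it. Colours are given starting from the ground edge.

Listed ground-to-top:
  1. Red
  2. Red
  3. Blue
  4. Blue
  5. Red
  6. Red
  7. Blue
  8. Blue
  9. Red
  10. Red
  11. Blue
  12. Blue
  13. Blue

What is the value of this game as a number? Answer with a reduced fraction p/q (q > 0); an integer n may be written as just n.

Build value(s[:k]) for k = 1..13, string s = Red Red Blue Blue Red Red Blue Blue Red Red Blue Blue Blue.
step 1: add Red to get R; options L={ — } R={ 0 } → -1
step 2: add Red to get RR; options L={ — } R={ -1, 0 } → -2
step 3: add Blue to get RRB; options L={ -2 } R={ -1, 0 } → -3/2
step 4: add Blue to get RRBB; options L={ -2, -3/2 } R={ -1, 0 } → -5/4
step 5: add Red to get RRBBR; options L={ -2, -3/2 } R={ -5/4, -1, 0 } → -11/8
step 6: add Red to get RRBBRR; options L={ -2, -3/2 } R={ -11/8, -5/4, -1, 0 } → -23/16
step 7: add Blue to get RRBBRRB; options L={ -2, -3/2, -23/16 } R={ -11/8, -5/4, -1, 0 } → -45/32
step 8: add Blue to get RRBBRRBB; options L={ -2, -3/2, -23/16, -45/32 } R={ -11/8, -5/4, -1, 0 } → -89/64
step 9: add Red to get RRBBRRBBR; options L={ -2, -3/2, -23/16, -45/32 } R={ -89/64, -11/8, -5/4, -1, 0 } → -179/128
step 10: add Red to get RRBBRRBBRR; options L={ -2, -3/2, -23/16, -45/32 } R={ -179/128, -89/64, -11/8, -5/4, -1, 0 } → -359/256
step 11: add Blue to get RRBBRRBBRRB; options L={ -2, -3/2, -23/16, -45/32, -359/256 } R={ -179/128, -89/64, -11/8, -5/4, -1, 0 } → -717/512
step 12: add Blue to get RRBBRRBBRRBB; options L={ -2, -3/2, -23/16, -45/32, -359/256, -717/512 } R={ -179/128, -89/64, -11/8, -5/4, -1, 0 } → -1433/1024
step 13: add Blue to get RRBBRRBBRRBBB; options L={ -2, -3/2, -23/16, -45/32, -359/256, -717/512, -1433/1024 } R={ -179/128, -89/64, -11/8, -5/4, -1, 0 } → -2865/2048

-2865/2048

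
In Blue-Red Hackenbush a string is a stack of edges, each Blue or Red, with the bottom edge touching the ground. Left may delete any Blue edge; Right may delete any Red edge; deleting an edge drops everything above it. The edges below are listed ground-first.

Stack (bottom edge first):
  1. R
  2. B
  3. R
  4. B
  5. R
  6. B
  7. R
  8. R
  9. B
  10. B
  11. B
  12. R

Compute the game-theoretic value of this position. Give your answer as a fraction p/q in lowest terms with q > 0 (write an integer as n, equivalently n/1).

Recurse on prefixes of the 12-edge string R B R B R B R R B B B R:
R: Left { ∅ }, Right { 0 } => simplest -1
RB: Left { -1 }, Right { 0 } => simplest -1/2
RBR: Left { -1 }, Right { -1/2,0 } => simplest -3/4
RBRB: Left { -1,-3/4 }, Right { -1/2,0 } => simplest -5/8
RBRBR: Left { -1,-3/4 }, Right { -5/8,-1/2,0 } => simplest -11/16
RBRBRB: Left { -1,-3/4,-11/16 }, Right { -5/8,-1/2,0 } => simplest -21/32
RBRBRBR: Left { -1,-3/4,-11/16 }, Right { -21/32,-5/8,-1/2,0 } => simplest -43/64
RBRBRBRR: Left { -1,-3/4,-11/16 }, Right { -43/64,-21/32,-5/8,-1/2,0 } => simplest -87/128
RBRBRBRRB: Left { -1,-3/4,-11/16,-87/128 }, Right { -43/64,-21/32,-5/8,-1/2,0 } => simplest -173/256
RBRBRBRRBB: Left { -1,-3/4,-11/16,-87/128,-173/256 }, Right { -43/64,-21/32,-5/8,-1/2,0 } => simplest -345/512
RBRBRBRRBBB: Left { -1,-3/4,-11/16,-87/128,-173/256,-345/512 }, Right { -43/64,-21/32,-5/8,-1/2,0 } => simplest -689/1024
RBRBRBRRBBBR: Left { -1,-3/4,-11/16,-87/128,-173/256,-345/512 }, Right { -689/1024,-43/64,-21/32,-5/8,-1/2,0 } => simplest -1379/2048

-1379/2048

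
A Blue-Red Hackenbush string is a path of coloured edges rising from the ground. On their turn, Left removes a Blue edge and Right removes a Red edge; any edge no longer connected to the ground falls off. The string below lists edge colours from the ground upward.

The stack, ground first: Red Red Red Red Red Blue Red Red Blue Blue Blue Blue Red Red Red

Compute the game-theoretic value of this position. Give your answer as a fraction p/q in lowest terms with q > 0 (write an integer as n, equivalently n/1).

-4879/1024

1 of 15 · R · max L −∞ · min R 0 gives -1
2 of 15 · RR · max L −∞ · min R -1 gives -2
3 of 15 · RRR · max L −∞ · min R -2 gives -3
4 of 15 · RRRR · max L −∞ · min R -3 gives -4
5 of 15 · RRRRR · max L −∞ · min R -4 gives -5
6 of 15 · RRRRRB · max L -5 · min R -4 gives -9/2
7 of 15 · RRRRRBR · max L -5 · min R -9/2 gives -19/4
8 of 15 · RRRRRBRR · max L -5 · min R -19/4 gives -39/8
9 of 15 · RRRRRBRRB · max L -39/8 · min R -19/4 gives -77/16
10 of 15 · RRRRRBRRBB · max L -77/16 · min R -19/4 gives -153/32
11 of 15 · RRRRRBRRBBB · max L -153/32 · min R -19/4 gives -305/64
12 of 15 · RRRRRBRRBBBB · max L -305/64 · min R -19/4 gives -609/128
13 of 15 · RRRRRBRRBBBBR · max L -305/64 · min R -609/128 gives -1219/256
14 of 15 · RRRRRBRRBBBBRR · max L -305/64 · min R -1219/256 gives -2439/512
15 of 15 · RRRRRBRRBBBBRRR · max L -305/64 · min R -2439/512 gives -4879/1024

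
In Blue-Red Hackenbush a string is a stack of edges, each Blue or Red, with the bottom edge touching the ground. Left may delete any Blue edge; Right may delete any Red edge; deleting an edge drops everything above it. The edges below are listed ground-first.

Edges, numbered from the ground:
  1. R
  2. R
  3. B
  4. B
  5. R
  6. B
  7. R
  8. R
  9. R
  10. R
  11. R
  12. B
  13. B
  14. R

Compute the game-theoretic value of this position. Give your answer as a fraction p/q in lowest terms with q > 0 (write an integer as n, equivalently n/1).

-5619/4096

Build val(s[:k]) for k = 1..14, string s = R R B B R B R R R R R B B R.
edge 1 of 14 (R): { · | 0 } — -1
edge 2 of 14 (R): { · | -1,0 } — -2
edge 3 of 14 (B): { -2 | -1,0 } — -3/2
edge 4 of 14 (B): { -2,-3/2 | -1,0 } — -5/4
edge 5 of 14 (R): { -2,-3/2 | -5/4,-1,0 } — -11/8
edge 6 of 14 (B): { -2,-3/2,-11/8 | -5/4,-1,0 } — -21/16
edge 7 of 14 (R): { -2,-3/2,-11/8 | -21/16,-5/4,-1,0 } — -43/32
edge 8 of 14 (R): { -2,-3/2,-11/8 | -43/32,-21/16,-5/4,-1,0 } — -87/64
edge 9 of 14 (R): { -2,-3/2,-11/8 | -87/64,-43/32,-21/16,-5/4,-1,0 } — -175/128
edge 10 of 14 (R): { -2,-3/2,-11/8 | -175/128,-87/64,-43/32,-21/16,-5/4,-1,0 } — -351/256
edge 11 of 14 (R): { -2,-3/2,-11/8 | -351/256,-175/128,-87/64,-43/32,-21/16,-5/4,-1,0 } — -703/512
edge 12 of 14 (B): { -2,-3/2,-11/8,-703/512 | -351/256,-175/128,-87/64,-43/32,-21/16,-5/4,-1,0 } — -1405/1024
edge 13 of 14 (B): { -2,-3/2,-11/8,-703/512,-1405/1024 | -351/256,-175/128,-87/64,-43/32,-21/16,-5/4,-1,0 } — -2809/2048
edge 14 of 14 (R): { -2,-3/2,-11/8,-703/512,-1405/1024 | -2809/2048,-351/256,-175/128,-87/64,-43/32,-21/16,-5/4,-1,0 } — -5619/4096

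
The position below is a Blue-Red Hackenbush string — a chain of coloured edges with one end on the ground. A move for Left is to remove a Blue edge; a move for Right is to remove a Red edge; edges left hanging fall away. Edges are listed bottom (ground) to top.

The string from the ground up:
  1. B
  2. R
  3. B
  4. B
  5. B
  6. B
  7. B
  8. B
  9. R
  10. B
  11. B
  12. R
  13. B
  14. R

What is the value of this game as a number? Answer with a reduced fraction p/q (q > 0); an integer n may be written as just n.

8117/8192

v(B) = { 0 |  } so 1
v(BR) = { 0 | 1 } so 1/2
v(BRB) = { 0; 1/2 | 1 } so 3/4
v(BRBB) = { 0; 1/2; 3/4 | 1 } so 7/8
v(BRBBB) = { 0; 1/2; 3/4; 7/8 | 1 } so 15/16
v(BRBBBB) = { 0; 1/2; 3/4; 7/8; 15/16 | 1 } so 31/32
v(BRBBBBB) = { 0; 1/2; 3/4; 7/8; 15/16; 31/32 | 1 } so 63/64
v(BRBBBBBB) = { 0; 1/2; 3/4; 7/8; 15/16; 31/32; 63/64 | 1 } so 127/128
v(BRBBBBBBR) = { 0; 1/2; 3/4; 7/8; 15/16; 31/32; 63/64 | 127/128; 1 } so 253/256
v(BRBBBBBBRB) = { 0; 1/2; 3/4; 7/8; 15/16; 31/32; 63/64; 253/256 | 127/128; 1 } so 507/512
v(BRBBBBBBRBB) = { 0; 1/2; 3/4; 7/8; 15/16; 31/32; 63/64; 253/256; 507/512 | 127/128; 1 } so 1015/1024
v(BRBBBBBBRBBR) = { 0; 1/2; 3/4; 7/8; 15/16; 31/32; 63/64; 253/256; 507/512 | 1015/1024; 127/128; 1 } so 2029/2048
v(BRBBBBBBRBBRB) = { 0; 1/2; 3/4; 7/8; 15/16; 31/32; 63/64; 253/256; 507/512; 2029/2048 | 1015/1024; 127/128; 1 } so 4059/4096
v(BRBBBBBBRBBRBR) = { 0; 1/2; 3/4; 7/8; 15/16; 31/32; 63/64; 253/256; 507/512; 2029/2048 | 4059/4096; 1015/1024; 127/128; 1 } so 8117/8192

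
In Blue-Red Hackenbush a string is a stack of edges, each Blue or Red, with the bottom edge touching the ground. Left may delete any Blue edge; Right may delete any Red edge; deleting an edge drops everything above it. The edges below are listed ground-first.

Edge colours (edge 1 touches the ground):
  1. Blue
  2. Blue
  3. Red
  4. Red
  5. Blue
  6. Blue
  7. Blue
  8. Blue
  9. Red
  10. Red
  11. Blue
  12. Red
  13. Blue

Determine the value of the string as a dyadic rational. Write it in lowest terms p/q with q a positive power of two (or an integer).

3019/2048

Prefix values for Blue Blue Red Red Blue Blue Blue Blue Red Red Blue Red Blue via {L|R} + simplicity:
1 of 13 · B · max L 0 · min R +∞ so 1
2 of 13 · BB · max L 1 · min R +∞ so 2
3 of 13 · BBR · max L 1 · min R 2 so 3/2
4 of 13 · BBRR · max L 1 · min R 3/2 so 5/4
5 of 13 · BBRRB · max L 5/4 · min R 3/2 so 11/8
6 of 13 · BBRRBB · max L 11/8 · min R 3/2 so 23/16
7 of 13 · BBRRBBB · max L 23/16 · min R 3/2 so 47/32
8 of 13 · BBRRBBBB · max L 47/32 · min R 3/2 so 95/64
9 of 13 · BBRRBBBBR · max L 47/32 · min R 95/64 so 189/128
10 of 13 · BBRRBBBBRR · max L 47/32 · min R 189/128 so 377/256
11 of 13 · BBRRBBBBRRB · max L 377/256 · min R 189/128 so 755/512
12 of 13 · BBRRBBBBRRBR · max L 377/256 · min R 755/512 so 1509/1024
13 of 13 · BBRRBBBBRRBRB · max L 1509/1024 · min R 755/512 so 3019/2048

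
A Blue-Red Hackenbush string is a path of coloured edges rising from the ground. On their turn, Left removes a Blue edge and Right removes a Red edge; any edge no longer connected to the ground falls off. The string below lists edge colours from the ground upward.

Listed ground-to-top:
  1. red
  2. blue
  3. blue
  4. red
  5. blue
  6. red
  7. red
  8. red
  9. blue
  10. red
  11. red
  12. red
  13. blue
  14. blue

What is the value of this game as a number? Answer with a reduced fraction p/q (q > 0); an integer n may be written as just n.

-3001/8192

Recurse on prefixes of the 14-edge string red blue blue red blue red red red blue red red red blue blue:
1 of 14 · r · max L −∞ · min R 0 = -1
2 of 14 · rb · max L -1 · min R 0 = -1/2
3 of 14 · rbb · max L -1/2 · min R 0 = -1/4
4 of 14 · rbbr · max L -1/2 · min R -1/4 = -3/8
5 of 14 · rbbrb · max L -3/8 · min R -1/4 = -5/16
6 of 14 · rbbrbr · max L -3/8 · min R -5/16 = -11/32
7 of 14 · rbbrbrr · max L -3/8 · min R -11/32 = -23/64
8 of 14 · rbbrbrrr · max L -3/8 · min R -23/64 = -47/128
9 of 14 · rbbrbrrrb · max L -47/128 · min R -23/64 = -93/256
10 of 14 · rbbrbrrrbr · max L -47/128 · min R -93/256 = -187/512
11 of 14 · rbbrbrrrbrr · max L -47/128 · min R -187/512 = -375/1024
12 of 14 · rbbrbrrrbrrr · max L -47/128 · min R -375/1024 = -751/2048
13 of 14 · rbbrbrrrbrrrb · max L -751/2048 · min R -375/1024 = -1501/4096
14 of 14 · rbbrbrrrbrrrbb · max L -1501/4096 · min R -375/1024 = -3001/8192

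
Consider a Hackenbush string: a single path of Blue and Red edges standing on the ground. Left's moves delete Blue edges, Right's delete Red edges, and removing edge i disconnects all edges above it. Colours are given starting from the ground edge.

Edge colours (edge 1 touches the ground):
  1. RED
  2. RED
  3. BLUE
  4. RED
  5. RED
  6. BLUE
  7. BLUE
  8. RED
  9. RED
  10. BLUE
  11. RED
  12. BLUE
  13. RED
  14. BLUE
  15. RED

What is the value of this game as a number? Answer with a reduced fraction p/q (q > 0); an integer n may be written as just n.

-14763/8192

Prefix values for RED RED BLUE RED RED BLUE BLUE RED RED BLUE RED BLUE RED BLUE RED via {L|R} + simplicity:
G(R) = { none | 0 } -> -1
G(RR) = { none | -1,0 } -> -2
G(RRB) = { -2 | -1,0 } -> -3/2
G(RRBR) = { -2 | -3/2,-1,0 } -> -7/4
G(RRBRR) = { -2 | -7/4,-3/2,-1,0 } -> -15/8
G(RRBRRB) = { -2,-15/8 | -7/4,-3/2,-1,0 } -> -29/16
G(RRBRRBB) = { -2,-15/8,-29/16 | -7/4,-3/2,-1,0 } -> -57/32
G(RRBRRBBR) = { -2,-15/8,-29/16 | -57/32,-7/4,-3/2,-1,0 } -> -115/64
G(RRBRRBBRR) = { -2,-15/8,-29/16 | -115/64,-57/32,-7/4,-3/2,-1,0 } -> -231/128
G(RRBRRBBRRB) = { -2,-15/8,-29/16,-231/128 | -115/64,-57/32,-7/4,-3/2,-1,0 } -> -461/256
G(RRBRRBBRRBR) = { -2,-15/8,-29/16,-231/128 | -461/256,-115/64,-57/32,-7/4,-3/2,-1,0 } -> -923/512
G(RRBRRBBRRBRB) = { -2,-15/8,-29/16,-231/128,-923/512 | -461/256,-115/64,-57/32,-7/4,-3/2,-1,0 } -> -1845/1024
G(RRBRRBBRRBRBR) = { -2,-15/8,-29/16,-231/128,-923/512 | -1845/1024,-461/256,-115/64,-57/32,-7/4,-3/2,-1,0 } -> -3691/2048
G(RRBRRBBRRBRBRB) = { -2,-15/8,-29/16,-231/128,-923/512,-3691/2048 | -1845/1024,-461/256,-115/64,-57/32,-7/4,-3/2,-1,0 } -> -7381/4096
G(RRBRRBBRRBRBRBR) = { -2,-15/8,-29/16,-231/128,-923/512,-3691/2048 | -7381/4096,-1845/1024,-461/256,-115/64,-57/32,-7/4,-3/2,-1,0 } -> -14763/8192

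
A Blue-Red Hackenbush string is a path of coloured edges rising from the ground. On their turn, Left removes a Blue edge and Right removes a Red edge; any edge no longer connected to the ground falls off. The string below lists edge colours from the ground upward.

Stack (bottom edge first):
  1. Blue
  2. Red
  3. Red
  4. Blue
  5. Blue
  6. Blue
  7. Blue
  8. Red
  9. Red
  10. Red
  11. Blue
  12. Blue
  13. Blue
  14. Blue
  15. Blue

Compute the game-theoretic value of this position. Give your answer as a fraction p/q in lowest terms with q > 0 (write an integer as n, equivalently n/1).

7743/16384

B: Left { 0 }, Right { · } = simplest 1
BR: Left { 0 }, Right { 1 } = simplest 1/2
BRR: Left { 0 }, Right { 1/2,1 } = simplest 1/4
BRRB: Left { 0,1/4 }, Right { 1/2,1 } = simplest 3/8
BRRBB: Left { 0,1/4,3/8 }, Right { 1/2,1 } = simplest 7/16
BRRBBB: Left { 0,1/4,3/8,7/16 }, Right { 1/2,1 } = simplest 15/32
BRRBBBB: Left { 0,1/4,3/8,7/16,15/32 }, Right { 1/2,1 } = simplest 31/64
BRRBBBBR: Left { 0,1/4,3/8,7/16,15/32 }, Right { 31/64,1/2,1 } = simplest 61/128
BRRBBBBRR: Left { 0,1/4,3/8,7/16,15/32 }, Right { 61/128,31/64,1/2,1 } = simplest 121/256
BRRBBBBRRR: Left { 0,1/4,3/8,7/16,15/32 }, Right { 121/256,61/128,31/64,1/2,1 } = simplest 241/512
BRRBBBBRRRB: Left { 0,1/4,3/8,7/16,15/32,241/512 }, Right { 121/256,61/128,31/64,1/2,1 } = simplest 483/1024
BRRBBBBRRRBB: Left { 0,1/4,3/8,7/16,15/32,241/512,483/1024 }, Right { 121/256,61/128,31/64,1/2,1 } = simplest 967/2048
BRRBBBBRRRBBB: Left { 0,1/4,3/8,7/16,15/32,241/512,483/1024,967/2048 }, Right { 121/256,61/128,31/64,1/2,1 } = simplest 1935/4096
BRRBBBBRRRBBBB: Left { 0,1/4,3/8,7/16,15/32,241/512,483/1024,967/2048,1935/4096 }, Right { 121/256,61/128,31/64,1/2,1 } = simplest 3871/8192
BRRBBBBRRRBBBBB: Left { 0,1/4,3/8,7/16,15/32,241/512,483/1024,967/2048,1935/4096,3871/8192 }, Right { 121/256,61/128,31/64,1/2,1 } = simplest 7743/16384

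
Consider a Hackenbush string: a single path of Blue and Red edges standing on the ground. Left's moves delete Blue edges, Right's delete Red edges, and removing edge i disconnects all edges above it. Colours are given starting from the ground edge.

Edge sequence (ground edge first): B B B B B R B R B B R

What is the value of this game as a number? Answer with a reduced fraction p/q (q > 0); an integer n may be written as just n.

Recurse on prefixes of the 11-edge string B B B B B R B R B B R:
value(B) = { 0 | none } => 1
value(BB) = { 0, 1 | none } => 2
value(BBB) = { 0, 1, 2 | none } => 3
value(BBBB) = { 0, 1, 2, 3 | none } => 4
value(BBBBB) = { 0, 1, 2, 3, 4 | none } => 5
value(BBBBBR) = { 0, 1, 2, 3, 4 | 5 } => 9/2
value(BBBBBRB) = { 0, 1, 2, 3, 4, 9/2 | 5 } => 19/4
value(BBBBBRBR) = { 0, 1, 2, 3, 4, 9/2 | 19/4, 5 } => 37/8
value(BBBBBRBRB) = { 0, 1, 2, 3, 4, 9/2, 37/8 | 19/4, 5 } => 75/16
value(BBBBBRBRBB) = { 0, 1, 2, 3, 4, 9/2, 37/8, 75/16 | 19/4, 5 } => 151/32
value(BBBBBRBRBBR) = { 0, 1, 2, 3, 4, 9/2, 37/8, 75/16 | 151/32, 19/4, 5 } => 301/64

301/64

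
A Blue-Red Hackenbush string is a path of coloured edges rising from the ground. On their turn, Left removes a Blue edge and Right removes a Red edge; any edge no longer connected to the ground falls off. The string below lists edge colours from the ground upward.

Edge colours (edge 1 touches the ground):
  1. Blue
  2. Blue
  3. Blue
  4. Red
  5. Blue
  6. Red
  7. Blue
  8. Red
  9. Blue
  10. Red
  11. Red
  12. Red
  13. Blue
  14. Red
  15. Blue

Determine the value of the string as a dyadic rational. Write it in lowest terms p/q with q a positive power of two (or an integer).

step 1: add Blue to get B; options L={ 0 } R={ ∅ } → 1
step 2: add Blue to get BB; options L={ 0; 1 } R={ ∅ } → 2
step 3: add Blue to get BBB; options L={ 0; 1; 2 } R={ ∅ } → 3
step 4: add Red to get BBBR; options L={ 0; 1; 2 } R={ 3 } → 5/2
step 5: add Blue to get BBBRB; options L={ 0; 1; 2; 5/2 } R={ 3 } → 11/4
step 6: add Red to get BBBRBR; options L={ 0; 1; 2; 5/2 } R={ 11/4; 3 } → 21/8
step 7: add Blue to get BBBRBRB; options L={ 0; 1; 2; 5/2; 21/8 } R={ 11/4; 3 } → 43/16
step 8: add Red to get BBBRBRBR; options L={ 0; 1; 2; 5/2; 21/8 } R={ 43/16; 11/4; 3 } → 85/32
step 9: add Blue to get BBBRBRBRB; options L={ 0; 1; 2; 5/2; 21/8; 85/32 } R={ 43/16; 11/4; 3 } → 171/64
step 10: add Red to get BBBRBRBRBR; options L={ 0; 1; 2; 5/2; 21/8; 85/32 } R={ 171/64; 43/16; 11/4; 3 } → 341/128
step 11: add Red to get BBBRBRBRBRR; options L={ 0; 1; 2; 5/2; 21/8; 85/32 } R={ 341/128; 171/64; 43/16; 11/4; 3 } → 681/256
step 12: add Red to get BBBRBRBRBRRR; options L={ 0; 1; 2; 5/2; 21/8; 85/32 } R={ 681/256; 341/128; 171/64; 43/16; 11/4; 3 } → 1361/512
step 13: add Blue to get BBBRBRBRBRRRB; options L={ 0; 1; 2; 5/2; 21/8; 85/32; 1361/512 } R={ 681/256; 341/128; 171/64; 43/16; 11/4; 3 } → 2723/1024
step 14: add Red to get BBBRBRBRBRRRBR; options L={ 0; 1; 2; 5/2; 21/8; 85/32; 1361/512 } R={ 2723/1024; 681/256; 341/128; 171/64; 43/16; 11/4; 3 } → 5445/2048
step 15: add Blue to get BBBRBRBRBRRRBRB; options L={ 0; 1; 2; 5/2; 21/8; 85/32; 1361/512; 5445/2048 } R={ 2723/1024; 681/256; 341/128; 171/64; 43/16; 11/4; 3 } → 10891/4096

10891/4096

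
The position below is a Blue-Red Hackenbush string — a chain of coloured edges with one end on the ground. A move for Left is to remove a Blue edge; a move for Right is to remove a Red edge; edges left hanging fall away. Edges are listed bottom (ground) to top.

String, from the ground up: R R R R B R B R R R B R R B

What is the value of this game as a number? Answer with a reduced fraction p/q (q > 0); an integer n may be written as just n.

value_1 [R]  L=[—]  R=[0]  gives -1
value_2 [RR]  L=[—]  R=[-1 0]  gives -2
value_3 [RRR]  L=[—]  R=[-2 -1 0]  gives -3
value_4 [RRRR]  L=[—]  R=[-3 -2 -1 0]  gives -4
value_5 [RRRRB]  L=[-4]  R=[-3 -2 -1 0]  gives -7/2
value_6 [RRRRBR]  L=[-4]  R=[-7/2 -3 -2 -1 0]  gives -15/4
value_7 [RRRRBRB]  L=[-4 -15/4]  R=[-7/2 -3 -2 -1 0]  gives -29/8
value_8 [RRRRBRBR]  L=[-4 -15/4]  R=[-29/8 -7/2 -3 -2 -1 0]  gives -59/16
value_9 [RRRRBRBRR]  L=[-4 -15/4]  R=[-59/16 -29/8 -7/2 -3 -2 -1 0]  gives -119/32
value_10 [RRRRBRBRRR]  L=[-4 -15/4]  R=[-119/32 -59/16 -29/8 -7/2 -3 -2 -1 0]  gives -239/64
value_11 [RRRRBRBRRRB]  L=[-4 -15/4 -239/64]  R=[-119/32 -59/16 -29/8 -7/2 -3 -2 -1 0]  gives -477/128
value_12 [RRRRBRBRRRBR]  L=[-4 -15/4 -239/64]  R=[-477/128 -119/32 -59/16 -29/8 -7/2 -3 -2 -1 0]  gives -955/256
value_13 [RRRRBRBRRRBRR]  L=[-4 -15/4 -239/64]  R=[-955/256 -477/128 -119/32 -59/16 -29/8 -7/2 -3 -2 -1 0]  gives -1911/512
value_14 [RRRRBRBRRRBRRB]  L=[-4 -15/4 -239/64 -1911/512]  R=[-955/256 -477/128 -119/32 -59/16 -29/8 -7/2 -3 -2 -1 0]  gives -3821/1024

-3821/1024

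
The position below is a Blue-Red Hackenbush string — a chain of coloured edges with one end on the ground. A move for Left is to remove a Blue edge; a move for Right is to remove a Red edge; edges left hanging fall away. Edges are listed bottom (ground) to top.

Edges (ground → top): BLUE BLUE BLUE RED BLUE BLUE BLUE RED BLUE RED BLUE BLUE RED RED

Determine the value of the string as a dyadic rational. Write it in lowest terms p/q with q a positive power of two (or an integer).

1 of 14 · B · max L 0 · min R +∞ — 1
2 of 14 · BB · max L 1 · min R +∞ — 2
3 of 14 · BBB · max L 2 · min R +∞ — 3
4 of 14 · BBBR · max L 2 · min R 3 — 5/2
5 of 14 · BBBRB · max L 5/2 · min R 3 — 11/4
6 of 14 · BBBRBB · max L 11/4 · min R 3 — 23/8
7 of 14 · BBBRBBB · max L 23/8 · min R 3 — 47/16
8 of 14 · BBBRBBBR · max L 23/8 · min R 47/16 — 93/32
9 of 14 · BBBRBBBRB · max L 93/32 · min R 47/16 — 187/64
10 of 14 · BBBRBBBRBR · max L 93/32 · min R 187/64 — 373/128
11 of 14 · BBBRBBBRBRB · max L 373/128 · min R 187/64 — 747/256
12 of 14 · BBBRBBBRBRBB · max L 747/256 · min R 187/64 — 1495/512
13 of 14 · BBBRBBBRBRBBR · max L 747/256 · min R 1495/512 — 2989/1024
14 of 14 · BBBRBBBRBRBBRR · max L 747/256 · min R 2989/1024 — 5977/2048

5977/2048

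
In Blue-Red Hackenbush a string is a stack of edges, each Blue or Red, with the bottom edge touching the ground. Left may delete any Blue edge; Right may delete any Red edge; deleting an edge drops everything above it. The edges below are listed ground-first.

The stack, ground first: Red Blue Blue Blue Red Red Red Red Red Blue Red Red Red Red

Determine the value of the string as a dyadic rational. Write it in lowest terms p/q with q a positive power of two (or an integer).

-2015/8192

Prefix values for Red Blue Blue Blue Red Red Red Red Red Blue Red Red Red Red via {L|R} + simplicity:
G(R) = { (no moves) | 0 } — -1
G(RB) = { -1 | 0 } — -1/2
G(RBB) = { -1,-1/2 | 0 } — -1/4
G(RBBB) = { -1,-1/2,-1/4 | 0 } — -1/8
G(RBBBR) = { -1,-1/2,-1/4 | -1/8,0 } — -3/16
G(RBBBRR) = { -1,-1/2,-1/4 | -3/16,-1/8,0 } — -7/32
G(RBBBRRR) = { -1,-1/2,-1/4 | -7/32,-3/16,-1/8,0 } — -15/64
G(RBBBRRRR) = { -1,-1/2,-1/4 | -15/64,-7/32,-3/16,-1/8,0 } — -31/128
G(RBBBRRRRR) = { -1,-1/2,-1/4 | -31/128,-15/64,-7/32,-3/16,-1/8,0 } — -63/256
G(RBBBRRRRRB) = { -1,-1/2,-1/4,-63/256 | -31/128,-15/64,-7/32,-3/16,-1/8,0 } — -125/512
G(RBBBRRRRRBR) = { -1,-1/2,-1/4,-63/256 | -125/512,-31/128,-15/64,-7/32,-3/16,-1/8,0 } — -251/1024
G(RBBBRRRRRBRR) = { -1,-1/2,-1/4,-63/256 | -251/1024,-125/512,-31/128,-15/64,-7/32,-3/16,-1/8,0 } — -503/2048
G(RBBBRRRRRBRRR) = { -1,-1/2,-1/4,-63/256 | -503/2048,-251/1024,-125/512,-31/128,-15/64,-7/32,-3/16,-1/8,0 } — -1007/4096
G(RBBBRRRRRBRRRR) = { -1,-1/2,-1/4,-63/256 | -1007/4096,-503/2048,-251/1024,-125/512,-31/128,-15/64,-7/32,-3/16,-1/8,0 } — -2015/8192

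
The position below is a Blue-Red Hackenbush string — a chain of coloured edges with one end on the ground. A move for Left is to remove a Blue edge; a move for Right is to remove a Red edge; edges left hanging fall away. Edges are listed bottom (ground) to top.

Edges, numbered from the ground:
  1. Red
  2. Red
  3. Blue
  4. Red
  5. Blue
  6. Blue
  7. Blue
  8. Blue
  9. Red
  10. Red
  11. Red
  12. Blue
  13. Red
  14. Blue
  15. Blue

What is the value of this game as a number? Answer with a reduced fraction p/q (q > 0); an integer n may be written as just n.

Prefix values for Red Red Blue Red Blue Blue Blue Blue Red Red Red Blue Red Blue Blue via {L|R} + simplicity:
R: Left {  }, Right { 0 } — simplest -1
RR: Left {  }, Right { -1,0 } — simplest -2
RRB: Left { -2 }, Right { -1,0 } — simplest -3/2
RRBR: Left { -2 }, Right { -3/2,-1,0 } — simplest -7/4
RRBRB: Left { -2,-7/4 }, Right { -3/2,-1,0 } — simplest -13/8
RRBRBB: Left { -2,-7/4,-13/8 }, Right { -3/2,-1,0 } — simplest -25/16
RRBRBBB: Left { -2,-7/4,-13/8,-25/16 }, Right { -3/2,-1,0 } — simplest -49/32
RRBRBBBB: Left { -2,-7/4,-13/8,-25/16,-49/32 }, Right { -3/2,-1,0 } — simplest -97/64
RRBRBBBBR: Left { -2,-7/4,-13/8,-25/16,-49/32 }, Right { -97/64,-3/2,-1,0 } — simplest -195/128
RRBRBBBBRR: Left { -2,-7/4,-13/8,-25/16,-49/32 }, Right { -195/128,-97/64,-3/2,-1,0 } — simplest -391/256
RRBRBBBBRRR: Left { -2,-7/4,-13/8,-25/16,-49/32 }, Right { -391/256,-195/128,-97/64,-3/2,-1,0 } — simplest -783/512
RRBRBBBBRRRB: Left { -2,-7/4,-13/8,-25/16,-49/32,-783/512 }, Right { -391/256,-195/128,-97/64,-3/2,-1,0 } — simplest -1565/1024
RRBRBBBBRRRBR: Left { -2,-7/4,-13/8,-25/16,-49/32,-783/512 }, Right { -1565/1024,-391/256,-195/128,-97/64,-3/2,-1,0 } — simplest -3131/2048
RRBRBBBBRRRBRB: Left { -2,-7/4,-13/8,-25/16,-49/32,-783/512,-3131/2048 }, Right { -1565/1024,-391/256,-195/128,-97/64,-3/2,-1,0 } — simplest -6261/4096
RRBRBBBBRRRBRBB: Left { -2,-7/4,-13/8,-25/16,-49/32,-783/512,-3131/2048,-6261/4096 }, Right { -1565/1024,-391/256,-195/128,-97/64,-3/2,-1,0 } — simplest -12521/8192

-12521/8192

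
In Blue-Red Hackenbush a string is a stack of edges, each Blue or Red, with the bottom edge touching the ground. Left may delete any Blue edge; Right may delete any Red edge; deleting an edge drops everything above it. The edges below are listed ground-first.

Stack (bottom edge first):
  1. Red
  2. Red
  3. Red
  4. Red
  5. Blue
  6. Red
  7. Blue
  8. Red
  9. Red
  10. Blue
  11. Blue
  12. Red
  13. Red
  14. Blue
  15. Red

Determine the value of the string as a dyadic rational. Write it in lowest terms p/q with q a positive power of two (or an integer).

-7579/2048

R: Left { · }, Right { 0 } -> simplest -1
RR: Left { · }, Right { -1; 0 } -> simplest -2
RRR: Left { · }, Right { -2; -1; 0 } -> simplest -3
RRRR: Left { · }, Right { -3; -2; -1; 0 } -> simplest -4
RRRRB: Left { -4 }, Right { -3; -2; -1; 0 } -> simplest -7/2
RRRRBR: Left { -4 }, Right { -7/2; -3; -2; -1; 0 } -> simplest -15/4
RRRRBRB: Left { -4; -15/4 }, Right { -7/2; -3; -2; -1; 0 } -> simplest -29/8
RRRRBRBR: Left { -4; -15/4 }, Right { -29/8; -7/2; -3; -2; -1; 0 } -> simplest -59/16
RRRRBRBRR: Left { -4; -15/4 }, Right { -59/16; -29/8; -7/2; -3; -2; -1; 0 } -> simplest -119/32
RRRRBRBRRB: Left { -4; -15/4; -119/32 }, Right { -59/16; -29/8; -7/2; -3; -2; -1; 0 } -> simplest -237/64
RRRRBRBRRBB: Left { -4; -15/4; -119/32; -237/64 }, Right { -59/16; -29/8; -7/2; -3; -2; -1; 0 } -> simplest -473/128
RRRRBRBRRBBR: Left { -4; -15/4; -119/32; -237/64 }, Right { -473/128; -59/16; -29/8; -7/2; -3; -2; -1; 0 } -> simplest -947/256
RRRRBRBRRBBRR: Left { -4; -15/4; -119/32; -237/64 }, Right { -947/256; -473/128; -59/16; -29/8; -7/2; -3; -2; -1; 0 } -> simplest -1895/512
RRRRBRBRRBBRRB: Left { -4; -15/4; -119/32; -237/64; -1895/512 }, Right { -947/256; -473/128; -59/16; -29/8; -7/2; -3; -2; -1; 0 } -> simplest -3789/1024
RRRRBRBRRBBRRBR: Left { -4; -15/4; -119/32; -237/64; -1895/512 }, Right { -3789/1024; -947/256; -473/128; -59/16; -29/8; -7/2; -3; -2; -1; 0 } -> simplest -7579/2048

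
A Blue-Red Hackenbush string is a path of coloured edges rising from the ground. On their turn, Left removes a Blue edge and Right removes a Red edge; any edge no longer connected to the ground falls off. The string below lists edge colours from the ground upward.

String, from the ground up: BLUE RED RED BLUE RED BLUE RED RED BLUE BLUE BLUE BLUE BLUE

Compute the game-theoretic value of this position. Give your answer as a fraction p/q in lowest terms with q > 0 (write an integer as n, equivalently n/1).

edge 1 of 13 (BLUE): { 0 |  } so 1
edge 2 of 13 (RED): { 0 | 1 } so 1/2
edge 3 of 13 (RED): { 0 | 1/2,1 } so 1/4
edge 4 of 13 (BLUE): { 0,1/4 | 1/2,1 } so 3/8
edge 5 of 13 (RED): { 0,1/4 | 3/8,1/2,1 } so 5/16
edge 6 of 13 (BLUE): { 0,1/4,5/16 | 3/8,1/2,1 } so 11/32
edge 7 of 13 (RED): { 0,1/4,5/16 | 11/32,3/8,1/2,1 } so 21/64
edge 8 of 13 (RED): { 0,1/4,5/16 | 21/64,11/32,3/8,1/2,1 } so 41/128
edge 9 of 13 (BLUE): { 0,1/4,5/16,41/128 | 21/64,11/32,3/8,1/2,1 } so 83/256
edge 10 of 13 (BLUE): { 0,1/4,5/16,41/128,83/256 | 21/64,11/32,3/8,1/2,1 } so 167/512
edge 11 of 13 (BLUE): { 0,1/4,5/16,41/128,83/256,167/512 | 21/64,11/32,3/8,1/2,1 } so 335/1024
edge 12 of 13 (BLUE): { 0,1/4,5/16,41/128,83/256,167/512,335/1024 | 21/64,11/32,3/8,1/2,1 } so 671/2048
edge 13 of 13 (BLUE): { 0,1/4,5/16,41/128,83/256,167/512,335/1024,671/2048 | 21/64,11/32,3/8,1/2,1 } so 1343/4096

1343/4096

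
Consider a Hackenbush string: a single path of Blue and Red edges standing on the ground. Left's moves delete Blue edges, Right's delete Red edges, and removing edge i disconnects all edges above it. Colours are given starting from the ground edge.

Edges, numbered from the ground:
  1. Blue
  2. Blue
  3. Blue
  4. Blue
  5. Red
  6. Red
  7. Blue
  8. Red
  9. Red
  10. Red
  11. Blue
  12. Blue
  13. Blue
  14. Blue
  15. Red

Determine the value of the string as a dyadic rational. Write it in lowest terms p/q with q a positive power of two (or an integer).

val(B) = { 0 | ∅ } ⇒ 1
val(BB) = { 0 1 | ∅ } ⇒ 2
val(BBB) = { 0 1 2 | ∅ } ⇒ 3
val(BBBB) = { 0 1 2 3 | ∅ } ⇒ 4
val(BBBBR) = { 0 1 2 3 | 4 } ⇒ 7/2
val(BBBBRR) = { 0 1 2 3 | 7/2 4 } ⇒ 13/4
val(BBBBRRB) = { 0 1 2 3 13/4 | 7/2 4 } ⇒ 27/8
val(BBBBRRBR) = { 0 1 2 3 13/4 | 27/8 7/2 4 } ⇒ 53/16
val(BBBBRRBRR) = { 0 1 2 3 13/4 | 53/16 27/8 7/2 4 } ⇒ 105/32
val(BBBBRRBRRR) = { 0 1 2 3 13/4 | 105/32 53/16 27/8 7/2 4 } ⇒ 209/64
val(BBBBRRBRRRB) = { 0 1 2 3 13/4 209/64 | 105/32 53/16 27/8 7/2 4 } ⇒ 419/128
val(BBBBRRBRRRBB) = { 0 1 2 3 13/4 209/64 419/128 | 105/32 53/16 27/8 7/2 4 } ⇒ 839/256
val(BBBBRRBRRRBBB) = { 0 1 2 3 13/4 209/64 419/128 839/256 | 105/32 53/16 27/8 7/2 4 } ⇒ 1679/512
val(BBBBRRBRRRBBBB) = { 0 1 2 3 13/4 209/64 419/128 839/256 1679/512 | 105/32 53/16 27/8 7/2 4 } ⇒ 3359/1024
val(BBBBRRBRRRBBBBR) = { 0 1 2 3 13/4 209/64 419/128 839/256 1679/512 | 3359/1024 105/32 53/16 27/8 7/2 4 } ⇒ 6717/2048

6717/2048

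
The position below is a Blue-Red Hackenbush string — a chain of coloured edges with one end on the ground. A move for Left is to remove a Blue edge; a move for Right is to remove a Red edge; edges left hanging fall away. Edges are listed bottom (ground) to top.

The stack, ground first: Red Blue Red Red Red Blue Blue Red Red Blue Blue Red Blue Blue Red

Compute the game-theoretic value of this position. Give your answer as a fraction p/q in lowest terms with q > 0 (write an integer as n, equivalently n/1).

-14739/16384

Prefix values for Red Blue Red Red Red Blue Blue Red Red Blue Blue Red Blue Blue Red via {L|R} + simplicity:
G_1 [R]  L=[—]  R=[0]  ⇒ -1
G_2 [RB]  L=[-1]  R=[0]  ⇒ -1/2
G_3 [RBR]  L=[-1]  R=[-1/2; 0]  ⇒ -3/4
G_4 [RBRR]  L=[-1]  R=[-3/4; -1/2; 0]  ⇒ -7/8
G_5 [RBRRR]  L=[-1]  R=[-7/8; -3/4; -1/2; 0]  ⇒ -15/16
G_6 [RBRRRB]  L=[-1; -15/16]  R=[-7/8; -3/4; -1/2; 0]  ⇒ -29/32
G_7 [RBRRRBB]  L=[-1; -15/16; -29/32]  R=[-7/8; -3/4; -1/2; 0]  ⇒ -57/64
G_8 [RBRRRBBR]  L=[-1; -15/16; -29/32]  R=[-57/64; -7/8; -3/4; -1/2; 0]  ⇒ -115/128
G_9 [RBRRRBBRR]  L=[-1; -15/16; -29/32]  R=[-115/128; -57/64; -7/8; -3/4; -1/2; 0]  ⇒ -231/256
G_10 [RBRRRBBRRB]  L=[-1; -15/16; -29/32; -231/256]  R=[-115/128; -57/64; -7/8; -3/4; -1/2; 0]  ⇒ -461/512
G_11 [RBRRRBBRRBB]  L=[-1; -15/16; -29/32; -231/256; -461/512]  R=[-115/128; -57/64; -7/8; -3/4; -1/2; 0]  ⇒ -921/1024
G_12 [RBRRRBBRRBBR]  L=[-1; -15/16; -29/32; -231/256; -461/512]  R=[-921/1024; -115/128; -57/64; -7/8; -3/4; -1/2; 0]  ⇒ -1843/2048
G_13 [RBRRRBBRRBBRB]  L=[-1; -15/16; -29/32; -231/256; -461/512; -1843/2048]  R=[-921/1024; -115/128; -57/64; -7/8; -3/4; -1/2; 0]  ⇒ -3685/4096
G_14 [RBRRRBBRRBBRBB]  L=[-1; -15/16; -29/32; -231/256; -461/512; -1843/2048; -3685/4096]  R=[-921/1024; -115/128; -57/64; -7/8; -3/4; -1/2; 0]  ⇒ -7369/8192
G_15 [RBRRRBBRRBBRBBR]  L=[-1; -15/16; -29/32; -231/256; -461/512; -1843/2048; -3685/4096]  R=[-7369/8192; -921/1024; -115/128; -57/64; -7/8; -3/4; -1/2; 0]  ⇒ -14739/16384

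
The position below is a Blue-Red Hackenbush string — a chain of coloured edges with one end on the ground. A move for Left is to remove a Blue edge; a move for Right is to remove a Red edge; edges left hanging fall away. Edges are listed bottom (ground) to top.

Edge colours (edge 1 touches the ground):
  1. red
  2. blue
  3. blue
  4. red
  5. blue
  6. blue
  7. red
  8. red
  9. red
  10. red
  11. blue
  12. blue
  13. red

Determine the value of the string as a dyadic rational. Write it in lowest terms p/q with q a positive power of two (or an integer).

-1267/4096

G_1 [r]  L=[none]  R=[0]  -> -1
G_2 [rb]  L=[-1]  R=[0]  -> -1/2
G_3 [rbb]  L=[-1, -1/2]  R=[0]  -> -1/4
G_4 [rbbr]  L=[-1, -1/2]  R=[-1/4, 0]  -> -3/8
G_5 [rbbrb]  L=[-1, -1/2, -3/8]  R=[-1/4, 0]  -> -5/16
G_6 [rbbrbb]  L=[-1, -1/2, -3/8, -5/16]  R=[-1/4, 0]  -> -9/32
G_7 [rbbrbbr]  L=[-1, -1/2, -3/8, -5/16]  R=[-9/32, -1/4, 0]  -> -19/64
G_8 [rbbrbbrr]  L=[-1, -1/2, -3/8, -5/16]  R=[-19/64, -9/32, -1/4, 0]  -> -39/128
G_9 [rbbrbbrrr]  L=[-1, -1/2, -3/8, -5/16]  R=[-39/128, -19/64, -9/32, -1/4, 0]  -> -79/256
G_10 [rbbrbbrrrr]  L=[-1, -1/2, -3/8, -5/16]  R=[-79/256, -39/128, -19/64, -9/32, -1/4, 0]  -> -159/512
G_11 [rbbrbbrrrrb]  L=[-1, -1/2, -3/8, -5/16, -159/512]  R=[-79/256, -39/128, -19/64, -9/32, -1/4, 0]  -> -317/1024
G_12 [rbbrbbrrrrbb]  L=[-1, -1/2, -3/8, -5/16, -159/512, -317/1024]  R=[-79/256, -39/128, -19/64, -9/32, -1/4, 0]  -> -633/2048
G_13 [rbbrbbrrrrbbr]  L=[-1, -1/2, -3/8, -5/16, -159/512, -317/1024]  R=[-633/2048, -79/256, -39/128, -19/64, -9/32, -1/4, 0]  -> -1267/4096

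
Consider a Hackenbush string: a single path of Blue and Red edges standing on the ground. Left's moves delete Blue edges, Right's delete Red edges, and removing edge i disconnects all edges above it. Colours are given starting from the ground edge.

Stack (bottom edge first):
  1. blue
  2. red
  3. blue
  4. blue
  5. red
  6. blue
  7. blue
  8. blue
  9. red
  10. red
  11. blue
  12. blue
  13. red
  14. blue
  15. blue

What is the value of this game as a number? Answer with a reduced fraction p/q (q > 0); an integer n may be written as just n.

v_1 [b]  L=[0]  R=[—]  so 1
v_2 [br]  L=[0]  R=[1]  so 1/2
v_3 [brb]  L=[0, 1/2]  R=[1]  so 3/4
v_4 [brbb]  L=[0, 1/2, 3/4]  R=[1]  so 7/8
v_5 [brbbr]  L=[0, 1/2, 3/4]  R=[7/8, 1]  so 13/16
v_6 [brbbrb]  L=[0, 1/2, 3/4, 13/16]  R=[7/8, 1]  so 27/32
v_7 [brbbrbb]  L=[0, 1/2, 3/4, 13/16, 27/32]  R=[7/8, 1]  so 55/64
v_8 [brbbrbbb]  L=[0, 1/2, 3/4, 13/16, 27/32, 55/64]  R=[7/8, 1]  so 111/128
v_9 [brbbrbbbr]  L=[0, 1/2, 3/4, 13/16, 27/32, 55/64]  R=[111/128, 7/8, 1]  so 221/256
v_10 [brbbrbbbrr]  L=[0, 1/2, 3/4, 13/16, 27/32, 55/64]  R=[221/256, 111/128, 7/8, 1]  so 441/512
v_11 [brbbrbbbrrb]  L=[0, 1/2, 3/4, 13/16, 27/32, 55/64, 441/512]  R=[221/256, 111/128, 7/8, 1]  so 883/1024
v_12 [brbbrbbbrrbb]  L=[0, 1/2, 3/4, 13/16, 27/32, 55/64, 441/512, 883/1024]  R=[221/256, 111/128, 7/8, 1]  so 1767/2048
v_13 [brbbrbbbrrbbr]  L=[0, 1/2, 3/4, 13/16, 27/32, 55/64, 441/512, 883/1024]  R=[1767/2048, 221/256, 111/128, 7/8, 1]  so 3533/4096
v_14 [brbbrbbbrrbbrb]  L=[0, 1/2, 3/4, 13/16, 27/32, 55/64, 441/512, 883/1024, 3533/4096]  R=[1767/2048, 221/256, 111/128, 7/8, 1]  so 7067/8192
v_15 [brbbrbbbrrbbrbb]  L=[0, 1/2, 3/4, 13/16, 27/32, 55/64, 441/512, 883/1024, 3533/4096, 7067/8192]  R=[1767/2048, 221/256, 111/128, 7/8, 1]  so 14135/16384

14135/16384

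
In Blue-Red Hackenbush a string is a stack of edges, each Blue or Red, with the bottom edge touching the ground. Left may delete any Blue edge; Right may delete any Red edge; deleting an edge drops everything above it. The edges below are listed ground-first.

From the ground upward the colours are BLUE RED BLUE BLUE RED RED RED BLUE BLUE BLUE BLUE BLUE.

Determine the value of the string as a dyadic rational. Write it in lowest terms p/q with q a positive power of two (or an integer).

value_1 [B]  L=[0]  R=[]  so 1
value_2 [BR]  L=[0]  R=[1]  so 1/2
value_3 [BRB]  L=[0 1/2]  R=[1]  so 3/4
value_4 [BRBB]  L=[0 1/2 3/4]  R=[1]  so 7/8
value_5 [BRBBR]  L=[0 1/2 3/4]  R=[7/8 1]  so 13/16
value_6 [BRBBRR]  L=[0 1/2 3/4]  R=[13/16 7/8 1]  so 25/32
value_7 [BRBBRRR]  L=[0 1/2 3/4]  R=[25/32 13/16 7/8 1]  so 49/64
value_8 [BRBBRRRB]  L=[0 1/2 3/4 49/64]  R=[25/32 13/16 7/8 1]  so 99/128
value_9 [BRBBRRRBB]  L=[0 1/2 3/4 49/64 99/128]  R=[25/32 13/16 7/8 1]  so 199/256
value_10 [BRBBRRRBBB]  L=[0 1/2 3/4 49/64 99/128 199/256]  R=[25/32 13/16 7/8 1]  so 399/512
value_11 [BRBBRRRBBBB]  L=[0 1/2 3/4 49/64 99/128 199/256 399/512]  R=[25/32 13/16 7/8 1]  so 799/1024
value_12 [BRBBRRRBBBBB]  L=[0 1/2 3/4 49/64 99/128 199/256 399/512 799/1024]  R=[25/32 13/16 7/8 1]  so 1599/2048

1599/2048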